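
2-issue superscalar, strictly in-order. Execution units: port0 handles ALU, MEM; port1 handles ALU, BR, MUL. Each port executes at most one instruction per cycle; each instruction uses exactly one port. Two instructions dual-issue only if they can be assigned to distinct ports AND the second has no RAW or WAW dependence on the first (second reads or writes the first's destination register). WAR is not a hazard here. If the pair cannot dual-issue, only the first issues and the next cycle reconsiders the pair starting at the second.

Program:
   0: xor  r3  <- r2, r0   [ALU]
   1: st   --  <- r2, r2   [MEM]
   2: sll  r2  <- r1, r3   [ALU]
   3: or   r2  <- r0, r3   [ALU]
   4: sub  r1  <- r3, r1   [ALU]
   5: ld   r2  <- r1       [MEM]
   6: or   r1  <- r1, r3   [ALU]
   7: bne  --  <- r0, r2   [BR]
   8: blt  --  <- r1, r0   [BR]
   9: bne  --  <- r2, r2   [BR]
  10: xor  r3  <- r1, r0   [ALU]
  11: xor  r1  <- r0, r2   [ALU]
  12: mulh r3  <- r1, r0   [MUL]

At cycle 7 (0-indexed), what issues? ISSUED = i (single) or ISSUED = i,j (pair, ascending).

ISSUED = 11

[0] i0&i1  xor/st  -- dual
[1] i2  sll  -- WAW r2
[2] i3&i4  or/sub  -- dual
[3] i5&i6  ld/or  -- dual
[4] i7  bne  -- no-port BR/BR
[5] i8  blt  -- no-port BR/BR
[6] i9&i10  bne/xor  -- dual
[7] i11  xor  -- RAW r1
[8] i12  mulh  -- tail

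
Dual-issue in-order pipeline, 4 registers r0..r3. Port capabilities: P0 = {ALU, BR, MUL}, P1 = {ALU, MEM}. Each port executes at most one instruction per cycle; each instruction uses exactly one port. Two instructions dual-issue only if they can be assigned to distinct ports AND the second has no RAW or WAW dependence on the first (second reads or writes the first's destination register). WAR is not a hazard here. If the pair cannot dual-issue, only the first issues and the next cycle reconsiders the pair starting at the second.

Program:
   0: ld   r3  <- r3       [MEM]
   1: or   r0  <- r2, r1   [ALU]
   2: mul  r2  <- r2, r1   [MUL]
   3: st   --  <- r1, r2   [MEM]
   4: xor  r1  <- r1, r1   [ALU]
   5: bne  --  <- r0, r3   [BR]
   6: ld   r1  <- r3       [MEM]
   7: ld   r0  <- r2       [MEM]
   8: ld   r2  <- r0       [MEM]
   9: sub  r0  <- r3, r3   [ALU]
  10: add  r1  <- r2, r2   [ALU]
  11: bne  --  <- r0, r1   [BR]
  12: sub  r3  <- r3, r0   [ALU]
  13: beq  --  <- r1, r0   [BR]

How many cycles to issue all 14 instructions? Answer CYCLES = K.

c0: i0,i1 ld.MEM/or.ALU  pair
c1: i2 mul.MUL  RAW r2
c2: i3,i4 st.MEM/xor.ALU  pair
c3: i5,i6 bne.BR/ld.MEM  pair
c4: i7 ld.MEM  no-port MEM/MEM
c5: i8,i9 ld.MEM/sub.ALU  pair
c6: i10 add.ALU  RAW r1
c7: i11,i12 bne.BR/sub.ALU  pair
c8: i13 beq.BR  tail

CYCLES = 9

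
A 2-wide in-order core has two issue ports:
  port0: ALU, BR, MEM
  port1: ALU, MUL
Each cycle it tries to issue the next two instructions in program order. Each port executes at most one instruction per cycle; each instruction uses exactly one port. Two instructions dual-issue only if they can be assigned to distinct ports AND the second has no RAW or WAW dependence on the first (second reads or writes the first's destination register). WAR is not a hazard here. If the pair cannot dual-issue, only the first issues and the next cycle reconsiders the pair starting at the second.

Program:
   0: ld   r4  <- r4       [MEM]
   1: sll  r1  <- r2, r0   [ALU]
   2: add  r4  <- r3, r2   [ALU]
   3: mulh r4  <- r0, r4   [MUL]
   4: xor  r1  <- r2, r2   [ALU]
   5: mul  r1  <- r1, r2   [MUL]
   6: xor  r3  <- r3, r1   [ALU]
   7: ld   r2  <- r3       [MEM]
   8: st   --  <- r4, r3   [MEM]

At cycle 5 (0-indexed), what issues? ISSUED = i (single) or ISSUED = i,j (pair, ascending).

#0 head=0: ld.MEM+sll.ALU i0+i1 pair
#1 head=2: add.ALU i2 RAW+WAW r4
#2 head=3: mulh.MUL+xor.ALU i3+i4 pair
#3 head=5: mul.MUL i5 RAW r1
#4 head=6: xor.ALU i6 RAW r3
#5 head=7: ld.MEM i7 no-port MEM/MEM
#6 head=8: st.MEM i8 tail

ISSUED = 7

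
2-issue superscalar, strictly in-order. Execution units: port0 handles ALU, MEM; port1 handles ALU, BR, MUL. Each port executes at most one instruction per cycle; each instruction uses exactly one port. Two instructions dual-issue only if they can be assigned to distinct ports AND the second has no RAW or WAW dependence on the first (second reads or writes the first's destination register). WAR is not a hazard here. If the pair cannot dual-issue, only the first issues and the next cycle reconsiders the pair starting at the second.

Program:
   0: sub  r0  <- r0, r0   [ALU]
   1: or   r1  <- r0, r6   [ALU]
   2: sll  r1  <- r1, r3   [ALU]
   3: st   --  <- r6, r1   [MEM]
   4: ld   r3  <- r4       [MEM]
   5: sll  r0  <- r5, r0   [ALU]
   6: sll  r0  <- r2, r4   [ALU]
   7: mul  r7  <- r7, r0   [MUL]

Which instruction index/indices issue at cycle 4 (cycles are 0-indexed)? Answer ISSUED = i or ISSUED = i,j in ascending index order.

#0 head=0: sub i0 RAW r0
#1 head=1: or i1 RAW+WAW r1
#2 head=2: sll i2 RAW r1
#3 head=3: st i3 no-port MEM/MEM
#4 head=4: ld+sll i4,i5 pair
#5 head=6: sll i6 RAW r0
#6 head=7: mul i7 tail

ISSUED = 4,5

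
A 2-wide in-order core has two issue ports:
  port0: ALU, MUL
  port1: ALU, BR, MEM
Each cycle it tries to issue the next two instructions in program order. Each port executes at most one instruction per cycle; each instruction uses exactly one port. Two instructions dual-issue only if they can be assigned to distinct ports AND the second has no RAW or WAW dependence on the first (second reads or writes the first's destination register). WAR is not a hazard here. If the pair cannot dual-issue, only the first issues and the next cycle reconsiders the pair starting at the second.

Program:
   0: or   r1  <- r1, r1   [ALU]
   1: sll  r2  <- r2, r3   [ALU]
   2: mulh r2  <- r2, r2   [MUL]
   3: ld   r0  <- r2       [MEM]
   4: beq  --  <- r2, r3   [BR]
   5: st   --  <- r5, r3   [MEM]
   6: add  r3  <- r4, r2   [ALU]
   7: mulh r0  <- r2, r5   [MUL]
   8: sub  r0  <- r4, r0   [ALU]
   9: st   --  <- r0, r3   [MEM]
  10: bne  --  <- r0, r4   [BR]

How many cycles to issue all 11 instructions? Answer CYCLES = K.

t=0 i0,i1:or.ALU;sll.ALU ; 2-wide
t=1 i2:mulh.MUL ; RAW r2
t=2 i3:ld.MEM ; no-port MEM/BR
t=3 i4:beq.BR ; no-port BR/MEM
t=4 i5,i6:st.MEM;add.ALU ; 2-wide
t=5 i7:mulh.MUL ; RAW+WAW r0
t=6 i8:sub.ALU ; RAW r0
t=7 i9:st.MEM ; no-port MEM/BR
t=8 i10:bne.BR ; tail

CYCLES = 9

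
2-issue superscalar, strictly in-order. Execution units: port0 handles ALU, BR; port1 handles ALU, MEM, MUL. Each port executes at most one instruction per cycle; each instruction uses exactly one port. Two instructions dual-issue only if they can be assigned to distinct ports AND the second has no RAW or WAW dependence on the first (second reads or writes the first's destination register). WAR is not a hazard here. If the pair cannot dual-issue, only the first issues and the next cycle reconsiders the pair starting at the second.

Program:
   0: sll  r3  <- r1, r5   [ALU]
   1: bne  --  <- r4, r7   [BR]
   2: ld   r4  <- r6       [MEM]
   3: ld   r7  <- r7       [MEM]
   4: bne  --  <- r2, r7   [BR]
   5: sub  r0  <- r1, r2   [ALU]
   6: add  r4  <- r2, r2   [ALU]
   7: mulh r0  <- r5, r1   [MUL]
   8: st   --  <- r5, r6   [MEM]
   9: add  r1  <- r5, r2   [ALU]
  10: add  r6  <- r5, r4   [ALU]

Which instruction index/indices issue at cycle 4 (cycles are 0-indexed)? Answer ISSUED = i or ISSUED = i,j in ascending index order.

ISSUED = 6,7

0. sll/bne @i0+i1  | 2-wide
1. ld @i2  | no-port MEM/MEM
2. ld @i3  | RAW r7
3. bne/sub @i4+i5  | 2-wide
4. add/mulh @i6+i7  | 2-wide
5. st/add @i8+i9  | 2-wide
6. add @i10  | tail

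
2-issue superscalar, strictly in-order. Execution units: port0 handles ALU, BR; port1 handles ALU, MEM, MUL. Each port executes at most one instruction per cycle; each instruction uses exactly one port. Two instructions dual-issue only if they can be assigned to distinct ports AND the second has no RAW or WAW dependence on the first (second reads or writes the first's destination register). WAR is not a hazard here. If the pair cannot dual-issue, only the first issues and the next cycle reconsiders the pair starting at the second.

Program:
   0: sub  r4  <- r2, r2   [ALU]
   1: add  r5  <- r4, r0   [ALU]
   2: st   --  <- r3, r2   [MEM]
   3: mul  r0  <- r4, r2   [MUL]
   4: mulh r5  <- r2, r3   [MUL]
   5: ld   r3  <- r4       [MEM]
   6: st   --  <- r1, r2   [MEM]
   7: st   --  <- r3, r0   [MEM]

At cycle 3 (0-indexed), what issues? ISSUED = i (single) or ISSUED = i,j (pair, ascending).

ISSUED = 4

  cy0 -> i0 (sub.ALU) RAW r4
  cy1 -> i1,i2 (add.ALU/st.MEM) 2-wide
  cy2 -> i3 (mul.MUL) no-port MUL/MUL
  cy3 -> i4 (mulh.MUL) no-port MUL/MEM
  cy4 -> i5 (ld.MEM) no-port MEM/MEM
  cy5 -> i6 (st.MEM) no-port MEM/MEM
  cy6 -> i7 (st.MEM) tail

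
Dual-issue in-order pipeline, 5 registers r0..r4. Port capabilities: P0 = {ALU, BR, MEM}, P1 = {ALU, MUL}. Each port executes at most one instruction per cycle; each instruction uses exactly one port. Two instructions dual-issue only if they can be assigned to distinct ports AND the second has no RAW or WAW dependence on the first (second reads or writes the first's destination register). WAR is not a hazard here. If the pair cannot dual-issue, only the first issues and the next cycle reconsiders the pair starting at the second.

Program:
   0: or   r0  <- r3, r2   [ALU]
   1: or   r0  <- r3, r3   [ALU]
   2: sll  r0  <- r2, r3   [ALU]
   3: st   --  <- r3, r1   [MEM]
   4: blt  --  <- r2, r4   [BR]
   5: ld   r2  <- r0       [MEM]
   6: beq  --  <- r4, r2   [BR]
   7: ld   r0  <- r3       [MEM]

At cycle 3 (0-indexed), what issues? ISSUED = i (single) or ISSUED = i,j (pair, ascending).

ISSUED = 4

[0] i0  or  -- WAW r0
[1] i1  or  -- WAW r0
[2] i2,i3  sll/st  -- dual
[3] i4  blt  -- no-port BR/MEM
[4] i5  ld  -- no-port MEM/BR
[5] i6  beq  -- no-port BR/MEM
[6] i7  ld  -- tail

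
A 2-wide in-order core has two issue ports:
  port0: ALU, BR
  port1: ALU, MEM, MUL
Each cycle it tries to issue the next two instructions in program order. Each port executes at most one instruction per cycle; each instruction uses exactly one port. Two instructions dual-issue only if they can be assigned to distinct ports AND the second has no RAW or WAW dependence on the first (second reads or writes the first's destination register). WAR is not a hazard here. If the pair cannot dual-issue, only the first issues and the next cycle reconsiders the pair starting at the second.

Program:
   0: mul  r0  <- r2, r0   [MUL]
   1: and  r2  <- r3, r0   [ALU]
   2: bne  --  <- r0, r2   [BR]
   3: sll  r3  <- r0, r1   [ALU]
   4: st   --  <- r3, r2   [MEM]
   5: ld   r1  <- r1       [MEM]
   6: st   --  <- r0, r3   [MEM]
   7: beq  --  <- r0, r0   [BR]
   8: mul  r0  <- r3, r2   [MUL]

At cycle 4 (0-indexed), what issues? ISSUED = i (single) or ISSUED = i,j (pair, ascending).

ISSUED = 5

0. mul.MUL @i0  | RAW r0
1. and.ALU @i1  | RAW r2
2. bne.BR sll.ALU @i2,i3  | dual
3. st.MEM @i4  | no-port MEM/MEM
4. ld.MEM @i5  | no-port MEM/MEM
5. st.MEM beq.BR @i6,i7  | dual
6. mul.MUL @i8  | tail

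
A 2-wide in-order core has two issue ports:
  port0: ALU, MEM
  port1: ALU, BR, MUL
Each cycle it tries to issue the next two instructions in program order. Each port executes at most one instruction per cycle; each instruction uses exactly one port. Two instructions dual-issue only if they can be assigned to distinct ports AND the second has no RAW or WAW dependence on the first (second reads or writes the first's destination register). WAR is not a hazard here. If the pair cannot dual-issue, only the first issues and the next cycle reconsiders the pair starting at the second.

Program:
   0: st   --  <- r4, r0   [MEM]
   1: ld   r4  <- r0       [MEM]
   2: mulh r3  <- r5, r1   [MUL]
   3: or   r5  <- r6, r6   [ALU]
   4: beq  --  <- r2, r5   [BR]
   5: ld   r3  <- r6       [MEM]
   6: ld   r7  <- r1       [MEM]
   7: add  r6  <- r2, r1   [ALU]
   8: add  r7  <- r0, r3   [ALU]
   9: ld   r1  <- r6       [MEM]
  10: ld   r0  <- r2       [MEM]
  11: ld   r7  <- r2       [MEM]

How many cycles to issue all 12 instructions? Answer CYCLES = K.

CYCLES = 8

#0 head=0: st i0 no-port MEM/MEM
#1 head=1: ld mulh i1,i2 pair
#2 head=3: or i3 RAW r5
#3 head=4: beq ld i4,i5 pair
#4 head=6: ld add i6,i7 pair
#5 head=8: add ld i8,i9 pair
#6 head=10: ld i10 no-port MEM/MEM
#7 head=11: ld i11 tail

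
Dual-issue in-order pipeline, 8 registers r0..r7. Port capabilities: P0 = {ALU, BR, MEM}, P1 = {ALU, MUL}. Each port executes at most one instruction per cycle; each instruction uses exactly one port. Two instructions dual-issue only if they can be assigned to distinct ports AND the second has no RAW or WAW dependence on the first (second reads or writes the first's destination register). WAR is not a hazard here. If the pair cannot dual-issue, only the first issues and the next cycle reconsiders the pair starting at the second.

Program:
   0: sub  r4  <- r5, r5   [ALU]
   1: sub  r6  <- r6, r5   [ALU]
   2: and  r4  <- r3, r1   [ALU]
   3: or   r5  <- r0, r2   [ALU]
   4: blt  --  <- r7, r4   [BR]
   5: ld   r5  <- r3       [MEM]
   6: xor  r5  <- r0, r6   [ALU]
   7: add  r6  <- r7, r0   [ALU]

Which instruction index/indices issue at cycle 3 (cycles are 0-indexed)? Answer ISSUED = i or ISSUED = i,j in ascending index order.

ISSUED = 5

  cy0 -> i0/i1 (sub+sub) pair
  cy1 -> i2/i3 (and+or) pair
  cy2 -> i4 (blt) no-port BR/MEM
  cy3 -> i5 (ld) WAW r5
  cy4 -> i6/i7 (xor+add) pair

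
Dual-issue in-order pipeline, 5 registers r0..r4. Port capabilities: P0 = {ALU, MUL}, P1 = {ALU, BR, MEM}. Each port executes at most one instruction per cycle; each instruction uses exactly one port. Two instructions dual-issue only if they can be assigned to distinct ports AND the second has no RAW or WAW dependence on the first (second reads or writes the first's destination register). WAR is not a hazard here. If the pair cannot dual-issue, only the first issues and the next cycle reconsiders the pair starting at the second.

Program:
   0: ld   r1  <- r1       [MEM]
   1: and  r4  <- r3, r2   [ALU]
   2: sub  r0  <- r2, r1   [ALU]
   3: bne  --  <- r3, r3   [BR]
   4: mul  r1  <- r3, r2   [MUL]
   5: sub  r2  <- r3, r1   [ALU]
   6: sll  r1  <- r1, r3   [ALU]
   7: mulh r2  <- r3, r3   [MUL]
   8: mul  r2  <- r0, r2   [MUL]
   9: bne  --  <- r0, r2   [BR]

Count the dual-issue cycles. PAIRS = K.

PAIRS = 3

t=0 i0/i1:ld/and ; 2-wide
t=1 i2/i3:sub/bne ; 2-wide
t=2 i4:mul ; RAW r1
t=3 i5/i6:sub/sll ; 2-wide
t=4 i7:mulh ; no-port MUL/MUL
t=5 i8:mul ; RAW r2
t=6 i9:bne ; tail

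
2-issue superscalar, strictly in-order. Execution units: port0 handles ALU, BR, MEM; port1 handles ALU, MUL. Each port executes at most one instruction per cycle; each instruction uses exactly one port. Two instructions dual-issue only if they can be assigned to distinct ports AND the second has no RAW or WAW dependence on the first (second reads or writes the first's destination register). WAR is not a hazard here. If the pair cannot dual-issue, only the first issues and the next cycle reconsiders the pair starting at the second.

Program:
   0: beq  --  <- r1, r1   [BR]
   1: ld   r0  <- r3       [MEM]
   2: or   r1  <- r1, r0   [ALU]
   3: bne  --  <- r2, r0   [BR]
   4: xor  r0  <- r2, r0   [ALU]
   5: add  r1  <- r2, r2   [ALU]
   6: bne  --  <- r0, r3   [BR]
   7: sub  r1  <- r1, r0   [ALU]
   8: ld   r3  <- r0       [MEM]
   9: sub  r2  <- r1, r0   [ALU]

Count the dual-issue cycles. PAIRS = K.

[0] i0  beq.BR  -- no-port BR/MEM
[1] i1  ld.MEM  -- RAW r0
[2] i2&i3  or.ALU/bne.BR  -- dual
[3] i4&i5  xor.ALU/add.ALU  -- dual
[4] i6&i7  bne.BR/sub.ALU  -- dual
[5] i8&i9  ld.MEM/sub.ALU  -- dual

PAIRS = 4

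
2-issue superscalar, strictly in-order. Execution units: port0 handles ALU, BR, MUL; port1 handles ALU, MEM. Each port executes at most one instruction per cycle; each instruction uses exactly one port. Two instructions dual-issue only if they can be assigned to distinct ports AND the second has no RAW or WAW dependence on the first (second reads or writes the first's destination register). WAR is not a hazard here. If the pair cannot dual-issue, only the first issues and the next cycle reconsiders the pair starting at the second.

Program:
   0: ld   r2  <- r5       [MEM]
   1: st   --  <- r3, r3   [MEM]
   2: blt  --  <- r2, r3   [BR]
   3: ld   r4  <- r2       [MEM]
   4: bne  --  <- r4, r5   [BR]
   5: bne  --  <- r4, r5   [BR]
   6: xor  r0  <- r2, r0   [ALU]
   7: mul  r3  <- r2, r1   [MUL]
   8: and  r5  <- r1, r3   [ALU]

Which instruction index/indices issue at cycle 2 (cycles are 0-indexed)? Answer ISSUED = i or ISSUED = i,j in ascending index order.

t=0 i0:ld.MEM ; no-port MEM/MEM
t=1 i1/i2:st.MEM;blt.BR ; pair
t=2 i3:ld.MEM ; RAW r4
t=3 i4:bne.BR ; no-port BR/BR
t=4 i5/i6:bne.BR;xor.ALU ; pair
t=5 i7:mul.MUL ; RAW r3
t=6 i8:and.ALU ; tail

ISSUED = 3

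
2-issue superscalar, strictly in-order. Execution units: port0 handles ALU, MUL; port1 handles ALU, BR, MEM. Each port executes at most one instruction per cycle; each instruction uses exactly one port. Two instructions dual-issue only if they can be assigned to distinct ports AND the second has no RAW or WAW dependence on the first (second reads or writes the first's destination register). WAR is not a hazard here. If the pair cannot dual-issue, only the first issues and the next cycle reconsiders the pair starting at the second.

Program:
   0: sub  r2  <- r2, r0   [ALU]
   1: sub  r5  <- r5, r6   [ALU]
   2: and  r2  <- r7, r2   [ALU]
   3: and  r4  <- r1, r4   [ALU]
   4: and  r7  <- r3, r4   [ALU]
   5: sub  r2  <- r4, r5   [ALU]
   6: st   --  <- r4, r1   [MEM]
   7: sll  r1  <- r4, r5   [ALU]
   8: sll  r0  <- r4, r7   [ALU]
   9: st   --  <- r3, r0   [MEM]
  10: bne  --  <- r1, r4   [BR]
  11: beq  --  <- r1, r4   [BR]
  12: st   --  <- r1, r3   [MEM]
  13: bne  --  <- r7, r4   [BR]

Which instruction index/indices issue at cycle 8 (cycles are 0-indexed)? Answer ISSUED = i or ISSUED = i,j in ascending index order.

ISSUED = 12

c0: i0/i1 sub/sub  2-wide
c1: i2/i3 and/and  2-wide
c2: i4/i5 and/sub  2-wide
c3: i6/i7 st/sll  2-wide
c4: i8 sll  RAW r0
c5: i9 st  no-port MEM/BR
c6: i10 bne  no-port BR/BR
c7: i11 beq  no-port BR/MEM
c8: i12 st  no-port MEM/BR
c9: i13 bne  tail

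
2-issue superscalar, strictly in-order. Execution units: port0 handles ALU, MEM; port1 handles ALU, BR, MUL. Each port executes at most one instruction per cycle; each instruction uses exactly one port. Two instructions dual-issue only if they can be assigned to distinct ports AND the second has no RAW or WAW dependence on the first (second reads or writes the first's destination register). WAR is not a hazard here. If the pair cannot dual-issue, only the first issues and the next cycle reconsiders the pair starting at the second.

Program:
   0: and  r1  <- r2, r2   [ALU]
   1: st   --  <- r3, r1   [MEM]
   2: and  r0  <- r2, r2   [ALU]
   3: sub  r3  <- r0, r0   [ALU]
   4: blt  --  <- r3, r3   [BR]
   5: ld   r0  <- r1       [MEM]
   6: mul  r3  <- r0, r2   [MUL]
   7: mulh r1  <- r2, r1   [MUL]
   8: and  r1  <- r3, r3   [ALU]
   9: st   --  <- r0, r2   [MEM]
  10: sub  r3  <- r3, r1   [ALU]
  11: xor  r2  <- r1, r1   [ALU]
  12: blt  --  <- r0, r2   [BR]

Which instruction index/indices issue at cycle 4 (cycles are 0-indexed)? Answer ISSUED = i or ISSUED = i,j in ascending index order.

ISSUED = 6

  cy0 -> i0 (and.ALU) RAW r1
  cy1 -> i1+i2 (st.MEM;and.ALU) pair
  cy2 -> i3 (sub.ALU) RAW r3
  cy3 -> i4+i5 (blt.BR;ld.MEM) pair
  cy4 -> i6 (mul.MUL) no-port MUL/MUL
  cy5 -> i7 (mulh.MUL) WAW r1
  cy6 -> i8+i9 (and.ALU;st.MEM) pair
  cy7 -> i10+i11 (sub.ALU;xor.ALU) pair
  cy8 -> i12 (blt.BR) tail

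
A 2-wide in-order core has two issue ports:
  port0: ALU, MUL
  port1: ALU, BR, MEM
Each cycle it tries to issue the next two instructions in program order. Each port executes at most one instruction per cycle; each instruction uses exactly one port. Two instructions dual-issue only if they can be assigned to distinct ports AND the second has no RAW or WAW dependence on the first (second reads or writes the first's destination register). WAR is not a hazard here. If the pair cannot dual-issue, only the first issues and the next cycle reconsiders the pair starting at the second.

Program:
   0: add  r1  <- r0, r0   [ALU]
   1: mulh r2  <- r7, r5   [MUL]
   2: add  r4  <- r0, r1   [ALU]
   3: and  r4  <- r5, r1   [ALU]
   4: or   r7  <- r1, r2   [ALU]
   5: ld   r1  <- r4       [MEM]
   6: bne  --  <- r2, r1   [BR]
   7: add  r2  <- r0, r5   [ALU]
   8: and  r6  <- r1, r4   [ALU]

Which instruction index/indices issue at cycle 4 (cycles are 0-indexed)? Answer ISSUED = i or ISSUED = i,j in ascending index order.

ISSUED = 6,7

  cy0 -> i0,i1 (add/mulh) 2-wide
  cy1 -> i2 (add) WAW r4
  cy2 -> i3,i4 (and/or) 2-wide
  cy3 -> i5 (ld) no-port MEM/BR
  cy4 -> i6,i7 (bne/add) 2-wide
  cy5 -> i8 (and) tail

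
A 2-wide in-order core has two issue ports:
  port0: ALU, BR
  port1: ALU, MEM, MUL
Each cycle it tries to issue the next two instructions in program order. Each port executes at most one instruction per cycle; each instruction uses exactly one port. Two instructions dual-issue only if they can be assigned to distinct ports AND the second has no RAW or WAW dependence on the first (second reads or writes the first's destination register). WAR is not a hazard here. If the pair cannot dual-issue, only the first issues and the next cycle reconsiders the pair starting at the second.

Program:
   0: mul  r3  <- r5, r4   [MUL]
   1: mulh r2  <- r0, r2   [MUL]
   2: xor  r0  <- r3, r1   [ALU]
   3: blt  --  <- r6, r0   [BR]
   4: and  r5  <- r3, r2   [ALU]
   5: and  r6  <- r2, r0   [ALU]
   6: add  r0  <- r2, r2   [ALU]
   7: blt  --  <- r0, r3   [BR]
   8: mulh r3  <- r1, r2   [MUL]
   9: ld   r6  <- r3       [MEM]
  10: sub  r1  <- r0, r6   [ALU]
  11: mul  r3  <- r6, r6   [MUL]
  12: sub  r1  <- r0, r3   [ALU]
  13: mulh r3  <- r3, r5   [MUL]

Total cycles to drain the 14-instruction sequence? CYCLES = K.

c0: i0 mul.MUL  no-port MUL/MUL
c1: i1+i2 mulh.MUL;xor.ALU  pair
c2: i3+i4 blt.BR;and.ALU  pair
c3: i5+i6 and.ALU;add.ALU  pair
c4: i7+i8 blt.BR;mulh.MUL  pair
c5: i9 ld.MEM  RAW r6
c6: i10+i11 sub.ALU;mul.MUL  pair
c7: i12+i13 sub.ALU;mulh.MUL  pair

CYCLES = 8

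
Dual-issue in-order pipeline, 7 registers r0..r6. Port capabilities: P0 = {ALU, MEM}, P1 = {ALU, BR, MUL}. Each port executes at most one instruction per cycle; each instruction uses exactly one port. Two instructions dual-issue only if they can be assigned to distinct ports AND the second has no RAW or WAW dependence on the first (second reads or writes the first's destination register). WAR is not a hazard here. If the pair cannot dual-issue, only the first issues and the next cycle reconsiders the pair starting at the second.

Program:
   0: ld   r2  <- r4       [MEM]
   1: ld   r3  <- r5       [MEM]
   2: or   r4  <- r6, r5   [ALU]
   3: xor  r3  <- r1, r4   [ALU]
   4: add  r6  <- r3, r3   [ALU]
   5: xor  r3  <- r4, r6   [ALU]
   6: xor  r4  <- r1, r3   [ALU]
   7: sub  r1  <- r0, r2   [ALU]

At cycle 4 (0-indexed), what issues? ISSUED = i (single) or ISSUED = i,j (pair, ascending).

ISSUED = 5

c0: i0 ld.MEM  no-port MEM/MEM
c1: i1,i2 ld.MEM or.ALU  pair
c2: i3 xor.ALU  RAW r3
c3: i4 add.ALU  RAW r6
c4: i5 xor.ALU  RAW r3
c5: i6,i7 xor.ALU sub.ALU  pair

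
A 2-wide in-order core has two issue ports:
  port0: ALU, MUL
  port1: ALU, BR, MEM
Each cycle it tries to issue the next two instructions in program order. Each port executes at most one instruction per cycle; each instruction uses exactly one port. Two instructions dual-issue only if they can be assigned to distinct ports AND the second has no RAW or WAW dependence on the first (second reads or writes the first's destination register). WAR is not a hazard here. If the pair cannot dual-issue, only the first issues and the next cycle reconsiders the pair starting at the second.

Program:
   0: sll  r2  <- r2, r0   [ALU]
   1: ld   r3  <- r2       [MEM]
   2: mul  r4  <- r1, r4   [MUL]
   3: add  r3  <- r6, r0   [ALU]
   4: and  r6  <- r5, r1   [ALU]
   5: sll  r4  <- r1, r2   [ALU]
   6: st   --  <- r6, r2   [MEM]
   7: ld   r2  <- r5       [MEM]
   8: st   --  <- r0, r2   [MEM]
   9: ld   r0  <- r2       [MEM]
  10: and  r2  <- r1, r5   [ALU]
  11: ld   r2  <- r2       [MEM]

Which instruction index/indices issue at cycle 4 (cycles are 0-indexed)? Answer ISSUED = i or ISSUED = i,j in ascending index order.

ISSUED = 7

0. sll @i0  | RAW r2
1. ld;mul @i1+i2  | dual
2. add;and @i3+i4  | dual
3. sll;st @i5+i6  | dual
4. ld @i7  | no-port MEM/MEM
5. st @i8  | no-port MEM/MEM
6. ld;and @i9+i10  | dual
7. ld @i11  | tail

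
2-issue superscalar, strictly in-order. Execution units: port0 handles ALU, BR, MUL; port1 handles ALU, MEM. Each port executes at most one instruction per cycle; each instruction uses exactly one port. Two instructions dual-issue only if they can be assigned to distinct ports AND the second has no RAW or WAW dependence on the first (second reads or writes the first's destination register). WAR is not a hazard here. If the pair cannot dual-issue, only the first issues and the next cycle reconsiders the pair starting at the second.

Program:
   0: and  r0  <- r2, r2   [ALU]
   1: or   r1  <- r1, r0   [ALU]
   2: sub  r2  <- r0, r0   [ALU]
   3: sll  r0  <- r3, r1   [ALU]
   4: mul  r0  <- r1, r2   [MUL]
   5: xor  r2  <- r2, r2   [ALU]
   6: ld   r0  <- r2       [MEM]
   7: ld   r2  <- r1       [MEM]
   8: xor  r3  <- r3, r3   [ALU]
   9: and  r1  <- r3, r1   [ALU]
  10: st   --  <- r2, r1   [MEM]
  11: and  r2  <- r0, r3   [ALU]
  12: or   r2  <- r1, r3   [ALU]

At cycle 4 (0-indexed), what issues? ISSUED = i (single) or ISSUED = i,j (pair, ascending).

#0 head=0: and.ALU i0 RAW r0
#1 head=1: or.ALU/sub.ALU i1&i2 dual
#2 head=3: sll.ALU i3 WAW r0
#3 head=4: mul.MUL/xor.ALU i4&i5 dual
#4 head=6: ld.MEM i6 no-port MEM/MEM
#5 head=7: ld.MEM/xor.ALU i7&i8 dual
#6 head=9: and.ALU i9 RAW r1
#7 head=10: st.MEM/and.ALU i10&i11 dual
#8 head=12: or.ALU i12 tail

ISSUED = 6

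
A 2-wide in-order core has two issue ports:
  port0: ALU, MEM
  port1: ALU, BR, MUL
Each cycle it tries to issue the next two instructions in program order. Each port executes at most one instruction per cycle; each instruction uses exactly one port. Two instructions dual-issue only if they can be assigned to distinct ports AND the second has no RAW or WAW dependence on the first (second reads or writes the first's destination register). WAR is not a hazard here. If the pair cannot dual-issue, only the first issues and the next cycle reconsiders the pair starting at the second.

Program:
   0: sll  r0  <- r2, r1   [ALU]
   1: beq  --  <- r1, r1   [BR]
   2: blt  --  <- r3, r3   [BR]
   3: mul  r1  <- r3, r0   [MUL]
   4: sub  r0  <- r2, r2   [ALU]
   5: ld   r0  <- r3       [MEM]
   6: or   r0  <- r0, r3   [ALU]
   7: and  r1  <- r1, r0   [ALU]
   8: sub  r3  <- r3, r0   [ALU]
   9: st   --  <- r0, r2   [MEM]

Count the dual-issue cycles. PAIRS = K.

  cy0 -> i0+i1 (sll+beq) pair
  cy1 -> i2 (blt) no-port BR/MUL
  cy2 -> i3+i4 (mul+sub) pair
  cy3 -> i5 (ld) RAW+WAW r0
  cy4 -> i6 (or) RAW r0
  cy5 -> i7+i8 (and+sub) pair
  cy6 -> i9 (st) tail

PAIRS = 3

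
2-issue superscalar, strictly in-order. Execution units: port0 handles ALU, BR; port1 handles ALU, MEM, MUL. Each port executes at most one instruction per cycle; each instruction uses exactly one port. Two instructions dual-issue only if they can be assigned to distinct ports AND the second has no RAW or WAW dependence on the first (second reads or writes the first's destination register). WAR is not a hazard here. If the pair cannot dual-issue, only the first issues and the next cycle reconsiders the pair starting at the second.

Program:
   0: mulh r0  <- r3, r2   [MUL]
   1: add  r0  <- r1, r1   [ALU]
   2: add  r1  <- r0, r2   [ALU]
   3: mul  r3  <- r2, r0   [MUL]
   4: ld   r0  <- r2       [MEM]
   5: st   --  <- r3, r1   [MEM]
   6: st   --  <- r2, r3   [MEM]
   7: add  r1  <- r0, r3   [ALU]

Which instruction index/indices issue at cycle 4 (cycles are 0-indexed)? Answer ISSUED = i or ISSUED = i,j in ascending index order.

0. mulh @i0  | WAW r0
1. add @i1  | RAW r0
2. add;mul @i2&i3  | pair
3. ld @i4  | no-port MEM/MEM
4. st @i5  | no-port MEM/MEM
5. st;add @i6&i7  | pair

ISSUED = 5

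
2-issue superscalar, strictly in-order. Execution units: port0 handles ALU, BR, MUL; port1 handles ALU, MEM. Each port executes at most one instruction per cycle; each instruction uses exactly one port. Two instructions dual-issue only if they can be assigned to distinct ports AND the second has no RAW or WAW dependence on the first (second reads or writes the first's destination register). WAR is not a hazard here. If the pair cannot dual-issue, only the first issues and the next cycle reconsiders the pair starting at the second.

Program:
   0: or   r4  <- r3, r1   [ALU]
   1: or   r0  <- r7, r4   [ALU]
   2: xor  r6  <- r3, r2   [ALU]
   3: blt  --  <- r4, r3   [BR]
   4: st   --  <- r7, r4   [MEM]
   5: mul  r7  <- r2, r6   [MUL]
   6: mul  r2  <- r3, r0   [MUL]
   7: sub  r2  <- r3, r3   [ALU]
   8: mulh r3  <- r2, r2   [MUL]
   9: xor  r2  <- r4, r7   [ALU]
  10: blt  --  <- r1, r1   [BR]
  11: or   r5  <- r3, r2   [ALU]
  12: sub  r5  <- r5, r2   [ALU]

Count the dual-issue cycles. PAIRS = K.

PAIRS = 4

t=0 i0:or.ALU ; RAW r4
t=1 i1&i2:or.ALU xor.ALU ; dual
t=2 i3&i4:blt.BR st.MEM ; dual
t=3 i5:mul.MUL ; no-port MUL/MUL
t=4 i6:mul.MUL ; WAW r2
t=5 i7:sub.ALU ; RAW r2
t=6 i8&i9:mulh.MUL xor.ALU ; dual
t=7 i10&i11:blt.BR or.ALU ; dual
t=8 i12:sub.ALU ; tail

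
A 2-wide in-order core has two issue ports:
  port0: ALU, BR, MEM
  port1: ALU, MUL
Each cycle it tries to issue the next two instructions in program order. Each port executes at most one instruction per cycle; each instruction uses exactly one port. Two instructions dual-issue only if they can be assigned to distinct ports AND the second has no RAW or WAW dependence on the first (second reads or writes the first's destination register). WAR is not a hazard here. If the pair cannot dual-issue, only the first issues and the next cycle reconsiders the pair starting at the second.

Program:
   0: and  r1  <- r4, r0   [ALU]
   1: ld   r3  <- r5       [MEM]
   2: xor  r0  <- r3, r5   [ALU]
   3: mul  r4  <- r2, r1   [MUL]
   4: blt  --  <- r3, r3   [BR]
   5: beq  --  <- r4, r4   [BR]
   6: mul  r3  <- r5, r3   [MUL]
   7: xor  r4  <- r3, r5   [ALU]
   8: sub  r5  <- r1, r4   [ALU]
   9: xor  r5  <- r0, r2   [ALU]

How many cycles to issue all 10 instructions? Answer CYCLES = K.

[0] i0&i1  and ld  -- pair
[1] i2&i3  xor mul  -- pair
[2] i4  blt  -- no-port BR/BR
[3] i5&i6  beq mul  -- pair
[4] i7  xor  -- RAW r4
[5] i8  sub  -- WAW r5
[6] i9  xor  -- tail

CYCLES = 7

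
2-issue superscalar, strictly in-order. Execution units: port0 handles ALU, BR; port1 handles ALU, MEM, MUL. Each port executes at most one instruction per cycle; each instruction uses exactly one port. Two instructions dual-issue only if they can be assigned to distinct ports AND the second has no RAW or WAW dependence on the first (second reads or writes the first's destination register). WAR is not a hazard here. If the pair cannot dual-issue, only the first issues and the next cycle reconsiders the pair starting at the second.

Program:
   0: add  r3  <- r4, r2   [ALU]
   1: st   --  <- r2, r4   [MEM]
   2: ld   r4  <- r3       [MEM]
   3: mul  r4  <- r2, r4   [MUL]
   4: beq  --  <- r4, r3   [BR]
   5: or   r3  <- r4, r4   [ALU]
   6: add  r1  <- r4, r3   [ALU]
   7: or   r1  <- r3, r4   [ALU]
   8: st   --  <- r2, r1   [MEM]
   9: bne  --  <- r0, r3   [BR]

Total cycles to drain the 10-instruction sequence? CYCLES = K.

t=0 i0+i1:add+st ; 2-wide
t=1 i2:ld ; no-port MEM/MUL
t=2 i3:mul ; RAW r4
t=3 i4+i5:beq+or ; 2-wide
t=4 i6:add ; WAW r1
t=5 i7:or ; RAW r1
t=6 i8+i9:st+bne ; 2-wide

CYCLES = 7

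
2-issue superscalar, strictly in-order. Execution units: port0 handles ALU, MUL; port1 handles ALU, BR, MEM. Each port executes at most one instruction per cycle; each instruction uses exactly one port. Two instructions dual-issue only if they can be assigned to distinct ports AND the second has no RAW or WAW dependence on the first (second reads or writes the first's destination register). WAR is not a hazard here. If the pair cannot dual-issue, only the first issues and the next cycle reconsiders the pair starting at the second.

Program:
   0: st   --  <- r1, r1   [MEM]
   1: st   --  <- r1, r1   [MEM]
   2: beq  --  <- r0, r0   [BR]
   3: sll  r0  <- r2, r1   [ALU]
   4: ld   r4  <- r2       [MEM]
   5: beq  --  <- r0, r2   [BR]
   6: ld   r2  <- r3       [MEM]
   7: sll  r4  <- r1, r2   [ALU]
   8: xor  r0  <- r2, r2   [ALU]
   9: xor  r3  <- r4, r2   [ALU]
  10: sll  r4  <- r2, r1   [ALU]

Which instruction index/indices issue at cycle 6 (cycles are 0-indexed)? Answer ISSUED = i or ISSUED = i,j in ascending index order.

c0: i0 st  no-port MEM/MEM
c1: i1 st  no-port MEM/BR
c2: i2&i3 beq/sll  pair
c3: i4 ld  no-port MEM/BR
c4: i5 beq  no-port BR/MEM
c5: i6 ld  RAW r2
c6: i7&i8 sll/xor  pair
c7: i9&i10 xor/sll  pair

ISSUED = 7,8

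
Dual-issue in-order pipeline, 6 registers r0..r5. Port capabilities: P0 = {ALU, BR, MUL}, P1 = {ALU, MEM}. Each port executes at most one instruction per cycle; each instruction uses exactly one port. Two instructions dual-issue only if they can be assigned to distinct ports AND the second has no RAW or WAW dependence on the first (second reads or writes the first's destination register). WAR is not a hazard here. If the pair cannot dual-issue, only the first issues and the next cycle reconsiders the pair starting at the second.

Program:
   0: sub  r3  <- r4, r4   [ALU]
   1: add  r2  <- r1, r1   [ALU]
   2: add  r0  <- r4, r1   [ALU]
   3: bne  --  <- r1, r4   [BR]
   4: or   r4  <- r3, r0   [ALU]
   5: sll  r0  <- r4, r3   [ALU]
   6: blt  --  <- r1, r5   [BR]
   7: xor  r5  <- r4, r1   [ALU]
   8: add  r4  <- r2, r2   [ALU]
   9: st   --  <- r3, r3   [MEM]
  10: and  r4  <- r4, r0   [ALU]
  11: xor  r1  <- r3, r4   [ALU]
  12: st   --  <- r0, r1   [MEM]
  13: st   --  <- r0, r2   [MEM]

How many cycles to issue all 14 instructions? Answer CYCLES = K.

c0: i0&i1 sub.ALU/add.ALU  dual
c1: i2&i3 add.ALU/bne.BR  dual
c2: i4 or.ALU  RAW r4
c3: i5&i6 sll.ALU/blt.BR  dual
c4: i7&i8 xor.ALU/add.ALU  dual
c5: i9&i10 st.MEM/and.ALU  dual
c6: i11 xor.ALU  RAW r1
c7: i12 st.MEM  no-port MEM/MEM
c8: i13 st.MEM  tail

CYCLES = 9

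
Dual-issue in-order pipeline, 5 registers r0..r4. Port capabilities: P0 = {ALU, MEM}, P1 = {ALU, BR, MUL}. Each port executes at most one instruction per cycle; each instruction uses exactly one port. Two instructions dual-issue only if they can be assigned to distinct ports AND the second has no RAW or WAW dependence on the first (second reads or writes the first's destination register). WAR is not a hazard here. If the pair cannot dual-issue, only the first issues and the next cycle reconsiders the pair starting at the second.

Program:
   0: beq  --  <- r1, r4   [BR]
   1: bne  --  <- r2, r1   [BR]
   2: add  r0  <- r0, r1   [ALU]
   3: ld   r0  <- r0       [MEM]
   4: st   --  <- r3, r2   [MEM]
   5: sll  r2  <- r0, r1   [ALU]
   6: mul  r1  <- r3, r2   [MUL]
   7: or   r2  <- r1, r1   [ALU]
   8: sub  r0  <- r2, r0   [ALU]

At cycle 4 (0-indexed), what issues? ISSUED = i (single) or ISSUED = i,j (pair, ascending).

  cy0 -> i0 (beq) no-port BR/BR
  cy1 -> i1&i2 (bne;add) dual
  cy2 -> i3 (ld) no-port MEM/MEM
  cy3 -> i4&i5 (st;sll) dual
  cy4 -> i6 (mul) RAW r1
  cy5 -> i7 (or) RAW r2
  cy6 -> i8 (sub) tail

ISSUED = 6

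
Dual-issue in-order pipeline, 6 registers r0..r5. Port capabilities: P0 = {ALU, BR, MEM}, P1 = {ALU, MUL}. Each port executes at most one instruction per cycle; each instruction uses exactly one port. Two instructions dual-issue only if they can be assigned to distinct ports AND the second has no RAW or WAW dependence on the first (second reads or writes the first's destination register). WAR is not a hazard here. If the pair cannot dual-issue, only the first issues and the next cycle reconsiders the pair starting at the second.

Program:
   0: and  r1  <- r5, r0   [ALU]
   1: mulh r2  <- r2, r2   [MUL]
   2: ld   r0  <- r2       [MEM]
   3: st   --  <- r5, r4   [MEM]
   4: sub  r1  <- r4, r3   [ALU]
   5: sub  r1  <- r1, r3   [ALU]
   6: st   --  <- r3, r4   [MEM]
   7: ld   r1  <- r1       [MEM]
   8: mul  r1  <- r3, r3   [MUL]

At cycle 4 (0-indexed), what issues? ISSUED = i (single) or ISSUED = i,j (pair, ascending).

ISSUED = 7

0. and mulh @i0&i1  | 2-wide
1. ld @i2  | no-port MEM/MEM
2. st sub @i3&i4  | 2-wide
3. sub st @i5&i6  | 2-wide
4. ld @i7  | WAW r1
5. mul @i8  | tail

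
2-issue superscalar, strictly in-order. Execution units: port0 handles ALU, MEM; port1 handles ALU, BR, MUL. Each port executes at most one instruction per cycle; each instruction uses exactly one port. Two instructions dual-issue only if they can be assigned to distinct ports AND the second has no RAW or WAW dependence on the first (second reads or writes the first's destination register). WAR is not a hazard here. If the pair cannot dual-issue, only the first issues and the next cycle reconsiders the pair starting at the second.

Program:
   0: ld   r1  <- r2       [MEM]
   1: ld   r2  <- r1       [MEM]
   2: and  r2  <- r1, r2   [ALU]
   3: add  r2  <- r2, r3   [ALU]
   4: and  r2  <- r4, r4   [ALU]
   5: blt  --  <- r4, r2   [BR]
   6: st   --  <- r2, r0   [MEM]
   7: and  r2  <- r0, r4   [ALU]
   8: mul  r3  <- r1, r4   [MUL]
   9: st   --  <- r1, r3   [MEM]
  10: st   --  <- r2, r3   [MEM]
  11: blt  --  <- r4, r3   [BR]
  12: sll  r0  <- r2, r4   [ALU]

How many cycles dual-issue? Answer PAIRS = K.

  cy0 -> i0 (ld.MEM) no-port MEM/MEM
  cy1 -> i1 (ld.MEM) RAW+WAW r2
  cy2 -> i2 (and.ALU) RAW+WAW r2
  cy3 -> i3 (add.ALU) WAW r2
  cy4 -> i4 (and.ALU) RAW r2
  cy5 -> i5+i6 (blt.BR/st.MEM) 2-wide
  cy6 -> i7+i8 (and.ALU/mul.MUL) 2-wide
  cy7 -> i9 (st.MEM) no-port MEM/MEM
  cy8 -> i10+i11 (st.MEM/blt.BR) 2-wide
  cy9 -> i12 (sll.ALU) tail

PAIRS = 3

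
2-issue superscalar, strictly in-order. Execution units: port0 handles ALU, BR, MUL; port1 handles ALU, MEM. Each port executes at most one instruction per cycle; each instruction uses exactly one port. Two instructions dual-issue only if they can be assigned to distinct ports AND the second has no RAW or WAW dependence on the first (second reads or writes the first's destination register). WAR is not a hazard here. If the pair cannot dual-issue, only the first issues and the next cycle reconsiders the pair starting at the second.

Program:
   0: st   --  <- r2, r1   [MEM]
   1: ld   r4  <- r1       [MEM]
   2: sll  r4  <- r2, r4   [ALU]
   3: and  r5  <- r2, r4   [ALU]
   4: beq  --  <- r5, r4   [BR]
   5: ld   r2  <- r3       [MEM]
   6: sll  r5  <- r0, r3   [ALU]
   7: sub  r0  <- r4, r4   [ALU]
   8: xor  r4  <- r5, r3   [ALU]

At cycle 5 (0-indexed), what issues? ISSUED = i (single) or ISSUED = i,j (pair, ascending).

#0 head=0: st i0 no-port MEM/MEM
#1 head=1: ld i1 RAW+WAW r4
#2 head=2: sll i2 RAW r4
#3 head=3: and i3 RAW r5
#4 head=4: beq+ld i4,i5 2-wide
#5 head=6: sll+sub i6,i7 2-wide
#6 head=8: xor i8 tail

ISSUED = 6,7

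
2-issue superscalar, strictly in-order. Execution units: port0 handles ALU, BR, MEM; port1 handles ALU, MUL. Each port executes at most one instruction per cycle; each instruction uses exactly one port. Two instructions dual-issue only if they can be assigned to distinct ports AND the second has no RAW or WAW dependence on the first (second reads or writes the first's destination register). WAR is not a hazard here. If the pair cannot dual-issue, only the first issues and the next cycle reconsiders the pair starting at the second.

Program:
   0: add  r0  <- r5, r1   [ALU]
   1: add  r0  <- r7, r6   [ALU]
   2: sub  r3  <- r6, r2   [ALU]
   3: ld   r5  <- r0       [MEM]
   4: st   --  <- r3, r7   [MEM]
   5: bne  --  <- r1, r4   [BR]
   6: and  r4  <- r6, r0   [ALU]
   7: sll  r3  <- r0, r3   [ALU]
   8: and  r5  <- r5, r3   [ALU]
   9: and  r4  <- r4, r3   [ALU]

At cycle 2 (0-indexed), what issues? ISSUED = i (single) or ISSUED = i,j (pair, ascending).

ISSUED = 3

0. add.ALU @i0  | WAW r0
1. add.ALU;sub.ALU @i1,i2  | 2-wide
2. ld.MEM @i3  | no-port MEM/MEM
3. st.MEM @i4  | no-port MEM/BR
4. bne.BR;and.ALU @i5,i6  | 2-wide
5. sll.ALU @i7  | RAW r3
6. and.ALU;and.ALU @i8,i9  | 2-wide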